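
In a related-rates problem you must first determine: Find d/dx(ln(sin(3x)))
Chain rule: d/dx[ln(u)] = u'/u where u = sin(3x)
u' = 3cos(3x)

Answer: (3cos(3x))/(sin(3x))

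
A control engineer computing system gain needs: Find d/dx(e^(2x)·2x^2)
Product rule: (fg)'=f'g + fg'
f=e^(2x), f'=2·e^(2x)
g=2x^2, g'=4x

Answer: 4·e^(2x)·x^2 + 4·e^(2x)·x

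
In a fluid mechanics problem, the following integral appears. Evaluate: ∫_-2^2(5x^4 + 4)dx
Step 1: Find antiderivative F(x) = x^5+4x
Step 2: F(2) - F(-2) = 40 - (-40) = 80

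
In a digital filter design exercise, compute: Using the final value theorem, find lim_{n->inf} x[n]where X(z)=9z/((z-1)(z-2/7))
Final value theorem: lim x[n] = lim_{z->1} (z-1) * X(z)
(z-1) * X(z) = 9z/(z-2/7)
As z->1: 9/(1-2/7) = 9/(5/7) = 63/5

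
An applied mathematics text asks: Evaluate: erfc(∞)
erfc(x)=1 - erf(x); erfc(∞)=1 - erf(∞)=1 - 1=0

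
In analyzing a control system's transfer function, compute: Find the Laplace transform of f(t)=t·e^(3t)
L{t·e^(at)}=1/(s-a)²
L{t·e^(3t)}=1/(s-3)²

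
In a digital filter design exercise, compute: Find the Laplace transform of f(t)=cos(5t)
L{cos(wt)}=s/(s²+w²)
L{cos(5t)}=s/(s²+25)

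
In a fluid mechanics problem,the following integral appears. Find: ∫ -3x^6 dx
Using power rule: ∫ -3x^6 dx=-3/7 x^7 + C=(-3/7)x^7 + C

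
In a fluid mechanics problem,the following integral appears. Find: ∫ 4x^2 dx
Using power rule: ∫ 4x^2 dx = 4/3 x^3+C = (4/3)x^3+C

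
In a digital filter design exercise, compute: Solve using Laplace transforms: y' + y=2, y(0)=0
Take L of both sides: sY(s) - 0 + Y(s)=2/s
Y(s)(s + 1)=2/s + 0
Y(s)=2/(s(s + 1)) + 0/(s + 1)
Partial fractions: 2/(s(s + 1))=2/s - 2/(s + 1)
So Y(s)=2/s - 2/(s + 1)
Inverse transform (L^(-1){1/s}=1, L^(-1){1/(s + 1)}=e^(-t)):

Answer: y(t)=2 - 2·e^(-t)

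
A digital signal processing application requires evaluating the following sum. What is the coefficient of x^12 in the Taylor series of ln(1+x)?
ln(1 + x)=Σ (-1)^(n + 1) x^n/n
Coefficient of x^12=(-1)^13/12=-1/12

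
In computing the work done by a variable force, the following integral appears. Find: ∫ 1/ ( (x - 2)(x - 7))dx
Partial fractions: 1/((x-2)(x-7)) = A/(x-2)+B/(x-7)
A = -1/5, B = 1/5
∫ [-1/5· 1/(x-2)+1/5· 1/(x-7)] dx
= (1/5)[ln|x-7| - ln|x-2|]+C

Answer: (1/5)·ln|(x-7)/(x-2)|+C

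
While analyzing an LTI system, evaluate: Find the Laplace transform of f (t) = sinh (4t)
L{sinh(at)}=a/(s²-a²)
L{sinh(4t)}=4/(s²-16)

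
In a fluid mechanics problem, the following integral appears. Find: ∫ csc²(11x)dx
Since d/dx[-cot(11x)] = 11csc²(11x), integral = -cot(11x)/11+C

Answer: (-1/11)cot(11x)+C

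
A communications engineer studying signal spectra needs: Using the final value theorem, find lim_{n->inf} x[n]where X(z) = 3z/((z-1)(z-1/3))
Final value theorem: lim x[n] = lim_{z->1} (z-1)*X(z)
(z-1)*X(z) = 3z/(z-1/3)
As z->1: 3/(1-1/3) = 3/(2/3) = 9/2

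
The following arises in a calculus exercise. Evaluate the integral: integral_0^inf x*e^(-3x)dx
This is a Gamma integral. Substitute u=3x (du=3 dx):
integral_0^inf x*e^(-3x) dx=(1/3^2) integral_0^inf u^1*e^(-u) du
=Gamma(2)/3^2=1!/3^2=1/9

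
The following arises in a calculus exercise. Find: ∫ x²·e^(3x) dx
Integration by parts twice:
First: u = x², dv = e^(3x) dx => x²e^(3x)/3 - (2/3)∫ xe^(3x) dx
Second (∫ xe^(3x) dx): xe^(3x)/3 - e^(3x)/9
Combining: e^(3x)(x²/3 - 2x/9 + 2/27) + C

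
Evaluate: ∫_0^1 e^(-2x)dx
Antiderivative: (1/(-2))e^(-2x)
Evaluate: (1/(-2))(e^-2 - 1)

Answer: (e^-2 - 1)/(-2)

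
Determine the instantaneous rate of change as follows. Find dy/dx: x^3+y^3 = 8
Differentiate: 3x^2 + 3y^2·(dy/dx)=0
dy/dx=-3x^2/(3y^2)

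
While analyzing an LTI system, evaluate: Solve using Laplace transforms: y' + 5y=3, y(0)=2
Take L of both sides: sY(s) - 2 + 5Y(s)=3/s
Y(s)(s + 5)=3/s + 2
Y(s)=3/(s(s + 5)) + 2/(s + 5)
Partial fractions: 3/(s(s + 5))=(3/5)/s - (3/5)/(s + 5)
So Y(s)=(3/5)/s + (7/5)/(s + 5)
Inverse transform (L^(-1){1/s}=1, L^(-1){1/(s + 5)}=e^(-5t)):

Answer: y(t)=3/5 + (7/5)·e^(-5t)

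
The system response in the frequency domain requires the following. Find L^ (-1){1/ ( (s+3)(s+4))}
Partial fractions: 1/((s+3)(s+4))=A/(s+3)+B/(s+4)
Cover-up: A=1/(s+4)|_{s=-3}=1; B=1/(s+3)|_{s=-4}=-1
L^(-1)=e^(-3t) - e^(-4t)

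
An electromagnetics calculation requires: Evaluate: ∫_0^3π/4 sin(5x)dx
Antiderivative: -cos(5x)/5
Evaluate at bounds: [-cos(5·3π/4)/5] - [-cos(5·0)/5]
=(-(√2/2)+(1))/5=1/5 - √2/10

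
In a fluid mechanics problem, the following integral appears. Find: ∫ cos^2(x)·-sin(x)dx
Let u = cos(x), du = -sin(x) dx
∫ u^2 du = u^3/3+C

Answer: cos^3(x)/3+C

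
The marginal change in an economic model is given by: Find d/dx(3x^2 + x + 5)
Power rule: d/dx(ax^n)=n·a·x^(n-1)
Term by term: 6·x + 1

Answer: 6x + 1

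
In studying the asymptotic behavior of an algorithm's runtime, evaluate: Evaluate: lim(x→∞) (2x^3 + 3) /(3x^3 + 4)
Divide numerator and denominator by x^3:
lim (2+3/x^3)/(3+4/x^3) = 2/3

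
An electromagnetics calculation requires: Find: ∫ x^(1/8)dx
Power rule: ∫ x^(1/8) dx = x^(9/8)/(9/8) + C

Answer: (8/9)·x^(9/8) + C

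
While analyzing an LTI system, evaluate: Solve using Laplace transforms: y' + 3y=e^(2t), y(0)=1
Take L: sY - 1 + 3Y=1/(s-2)
Y(s + 3)=1/(s-2) + 1
Y=1/((s-2)(s + 3)) + 1/(s + 3)
Partial fractions: 1/((s-2)(s + 3))=(1/5)/(s-2) - (1/5)/(s + 3)
So Y=(1/5)/(s-2) + (4/5)/(s + 3)
Inverse Laplace transform (L^(-1){1/(s-2)}=e^(2t), L^(-1){1/(s + 3)}=e^(-3t)):

Answer: y(t)=(1/5)·e^(2t) + (4/5)·e^(-3t)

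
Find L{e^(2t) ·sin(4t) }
First shifting: L{e^(at)f(t)} = F(s-a)
L{sin(4t)} = 4/(s² + 16)
Shift: 4/((s-2)² + 16)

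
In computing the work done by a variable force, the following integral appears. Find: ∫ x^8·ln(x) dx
By parts: u = ln(x), dv = x^8 dx
du = 1/x dx, v = x^9/9
= x^9·ln(x)/9 - ∫ x^8/9 dx
= x^9·ln(x)/9 - x^9/81+C

Answer: x^9(ln(x)/9-1/81)+C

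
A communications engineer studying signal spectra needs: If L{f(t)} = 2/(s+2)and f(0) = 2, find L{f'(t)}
L{f'(t)}=s·F(s) - f(0)=2s/(s + 2) - 2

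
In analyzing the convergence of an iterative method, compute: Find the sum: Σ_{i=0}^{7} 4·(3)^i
Geometric series: S=a(1 - r^n)/(1 - r)
a=4, r=3, n=8
S=4(1 - 6561)/-2=13120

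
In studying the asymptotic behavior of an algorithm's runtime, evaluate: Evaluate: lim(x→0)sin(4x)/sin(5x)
sin(u) ≈ u for small u:
sin(4x)/sin(5x) ≈ 4x/(5x)=4/5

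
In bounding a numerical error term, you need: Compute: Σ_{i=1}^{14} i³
Using formula: Σ i^3=[n(n+1)/2]²=[14·15/2]²=11025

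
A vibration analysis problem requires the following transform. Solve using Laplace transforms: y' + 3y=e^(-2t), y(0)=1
Take L: sY - 1+3Y=1/(s+2)
Y(s+3)=1/(s+2)+1
Y=1/((s+2)(s+3))+1/(s+3)
Partial fractions: 1/((s+2)(s+3))=1/(s+2)-1/(s+3)
So Y=1/(s+2)
Inverse Laplace transform (L^(-1){1/(s+2)}=e^(-2t), L^(-1){1/(s+3)}=e^(-3t)):

Answer: y(t)=1·e^(-2t)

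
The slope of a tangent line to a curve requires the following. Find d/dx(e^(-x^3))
Chain rule: d/dx[e^u]=e^u · u' where u=-x^3
u'=-3x^2

Answer: -3x^2·e^(-x^3)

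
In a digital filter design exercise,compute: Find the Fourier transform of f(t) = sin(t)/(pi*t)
sin(W * t)/(pi * t) = (W/pi) * sinc(W * t/pi) is the impulse response of the ideal low-pass filter with cutoff W (here W = 1).
Its Fourier transform is a rectangular function:
F(omega) = 1 for |omega| < 1, 0 otherwise

Answer: rect(omega/2) [i.e., 1 for |omega| < 1, 0 otherwise]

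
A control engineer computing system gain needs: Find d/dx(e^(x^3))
Chain rule: d/dx[e^u]=e^u · u' where u=x^3
u'=3x^2

Answer: 3x^2·e^(x^3)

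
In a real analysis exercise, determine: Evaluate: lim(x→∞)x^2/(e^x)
Apply L'Hôpital 2 times (∞/∞ each time):
Eventually get 2!/(e^x) → 0

Answer: 0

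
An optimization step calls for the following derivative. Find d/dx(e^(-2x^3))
Chain rule: d/dx[e^u]=e^u · u' where u=-2x^3
u'=-6x^2

Answer: -6x^2·e^(-2x^3)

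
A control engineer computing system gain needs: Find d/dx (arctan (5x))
d/dx[arctan(u)]=u'/(1+u²), u=5x, u'=5

Answer: 5/(1+25x²)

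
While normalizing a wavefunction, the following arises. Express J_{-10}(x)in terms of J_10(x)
For integer n: J_{-n}(x)=(-1)^n J_n(x)
With n=10: J_{-10}(x)=(-1)^10 J_10(x)=J_10(x)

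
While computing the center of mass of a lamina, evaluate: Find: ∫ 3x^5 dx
Using power rule: ∫ 3x^5 dx=3/6 x^6+C=(1/2)x^6+C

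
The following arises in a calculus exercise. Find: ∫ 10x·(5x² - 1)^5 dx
Let u=5x² - 1, du=10x dx
∫ u^5 du=u^6/6 + C

Answer: (5x² - 1)^6/6 + C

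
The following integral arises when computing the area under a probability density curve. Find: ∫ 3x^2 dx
Using power rule: ∫ 3x^2 dx = 3/3 x^3+C = x^3+C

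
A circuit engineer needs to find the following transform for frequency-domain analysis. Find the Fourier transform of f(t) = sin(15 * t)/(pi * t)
sin(W * t)/(pi * t)=(W/pi) * sinc(W * t/pi) is the impulse response of the ideal low-pass filter with cutoff W (here W=15).
Its Fourier transform is a rectangular function:
F(omega)=1 for |omega| < 15, 0 otherwise

Answer: rect(omega/30) [i.e., 1 for |omega| < 15, 0 otherwise]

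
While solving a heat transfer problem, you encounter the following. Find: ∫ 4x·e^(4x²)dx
Let u = 4x², du = 8x dx
∫ (1/2)e^u du = e^u/2+C

Answer: e^(4x²)/2+C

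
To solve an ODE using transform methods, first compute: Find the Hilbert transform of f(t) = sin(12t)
The Hilbert transform shifts each frequency component by -pi/2.
H{sin(wt)} = -cos(wt)
With w = 12: H{sin(12t)} = -cos(12t)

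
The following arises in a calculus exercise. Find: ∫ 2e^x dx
Since d/dx[e^x] = + e^x, we get 2e^x + C

Answer: 2e^x + C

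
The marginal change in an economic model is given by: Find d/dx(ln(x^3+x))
Chain rule: d/dx[ln(u)] = u'/u where u = x^3+x
u' = 3x^2+1

Answer: (3x^2+1)/(x^3+x)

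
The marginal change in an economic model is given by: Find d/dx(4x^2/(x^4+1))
Quotient rule: (f/g)' = (f'g - fg')/g²
f = 4x^2, f' = 8x
g = x^4 + 1, g' = 4x^3

Answer: (8x·(x^4 + 1) - 16x^5)/(x^4 + 1)²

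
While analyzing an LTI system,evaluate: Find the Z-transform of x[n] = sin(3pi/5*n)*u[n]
Z{sin(w0 * n) * u[n]}=z * sin(w0)/(z^2 - 2z * cos(w0) + 1)
With w0=3pi/5: X(z)=z * sin(3pi/5)/(z^2 - 2z * cos(3pi/5) + 1)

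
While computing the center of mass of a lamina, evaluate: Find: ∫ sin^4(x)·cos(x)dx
Let u = sin(x), du = cos(x) dx
∫ u^4 du = u^5/5+C

Answer: sin^5(x)/5+C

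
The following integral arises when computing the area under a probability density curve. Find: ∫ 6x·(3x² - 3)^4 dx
Let u = 3x² - 3, du = 6x dx
∫ u^4 du = u^5/5 + C

Answer: (3x² - 3)^5/5 + C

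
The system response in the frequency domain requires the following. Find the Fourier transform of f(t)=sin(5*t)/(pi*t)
sin(W*t)/(pi*t) = (W/pi)*sinc(W*t/pi) is the impulse response of the ideal low-pass filter with cutoff W (here W = 5).
Its Fourier transform is a rectangular function:
F(omega) = 1 for |omega| < 5, 0 otherwise

Answer: rect(omega/10) [i.e., 1 for |omega| < 5, 0 otherwise]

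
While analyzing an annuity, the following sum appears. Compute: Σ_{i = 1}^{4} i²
Using formula: Σ i^2 = n(n + 1)(2n + 1)/6 = 4·5·9/6 = 30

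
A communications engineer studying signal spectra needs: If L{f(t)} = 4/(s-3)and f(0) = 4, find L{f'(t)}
L{f'(t)}=s·F(s) - f(0)=4s/(s-3)-4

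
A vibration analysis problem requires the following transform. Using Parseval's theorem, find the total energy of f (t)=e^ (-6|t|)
Parseval's theorem: E=integral |f(t)|^2 dt=(1/2pi) integral |F(omega)|^2 domega
E=integral_{-inf}^{inf} e^(-12|t|) dt=2*integral_0^inf e^(-12t) dt=2/(2*6)=1/6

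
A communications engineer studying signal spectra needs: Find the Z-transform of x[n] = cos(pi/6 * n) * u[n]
Z{cos(w0*n)*u[n]} = z(z - cos(w0))/(z^2 - 2z*cos(w0) + 1)
With w0 = pi/6: X(z) = z(z - cos(pi/6))/(z^2 - 2z*cos(pi/6) + 1)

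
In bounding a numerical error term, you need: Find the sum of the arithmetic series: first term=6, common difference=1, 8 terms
Last term: a_n=6 + (8 - 1)·1=13
Sum=n(a_1 + a_n)/2=8(6 + 13)/2=76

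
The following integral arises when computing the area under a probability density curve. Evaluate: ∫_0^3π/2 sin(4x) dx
Antiderivative: -cos(4x)/4
Evaluate at bounds: [-cos(4·3π/2)/4] - [-cos(4·0)/4]
=(-(1) + (1))/4=0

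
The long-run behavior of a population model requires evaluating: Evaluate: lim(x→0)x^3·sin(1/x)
Squeeze theorem: -|x^3| ≤ x^3·sin(1/x) ≤ |x^3|
Since x^3 → 0 as x → 0, by squeeze theorem the limit is 0

Answer: 0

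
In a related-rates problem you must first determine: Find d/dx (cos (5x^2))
Chain rule: d/dx[cos(u)] = -sin(u)·u' where u = 5x^2
u' = 10x

Answer: -10x·sin(5x^2)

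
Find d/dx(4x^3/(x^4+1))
Quotient rule: (f/g)' = (f'g - fg')/g²
f = 4x^3, f' = 12x^2
g = x^4+1, g' = 4x^3

Answer: (12x^2·(x^4+1)-16x^6)/(x^4+1)²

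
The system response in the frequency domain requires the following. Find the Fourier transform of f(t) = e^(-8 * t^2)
The Fourier transform of a Gaussian e^(-a * t^2) is sqrt(pi/a) * e^(-omega^2/(4a)).
With a=8: F(omega)=sqrt(pi/8) * e^(-omega^2/32)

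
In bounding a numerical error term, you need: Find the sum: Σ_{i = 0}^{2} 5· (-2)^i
Geometric series: S = a(1 - r^n)/(1 - r)
a = 5, r = -2, n = 3
S = 5(1+8)/3 = 15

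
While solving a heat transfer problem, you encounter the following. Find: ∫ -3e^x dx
Since d/dx[e^x]=+e^x, we get -3e^x+C

Answer: -3e^x+C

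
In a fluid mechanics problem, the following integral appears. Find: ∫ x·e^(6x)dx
Integration by parts: u = x, dv = e^(6x) dx
du = dx, v = e^(6x)/6
= x·e^(6x)/6 - ∫ e^(6x)/6 dx
= x·e^(6x)/6 - e^(6x)/36+C

Answer: e^(6x)(x/6-1/36)+C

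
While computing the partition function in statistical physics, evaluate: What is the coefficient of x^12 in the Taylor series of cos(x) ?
cos(x) = Σ (-1)^k x^(2k)/(2k)!
For x^12: (-1)^6/12! = 1/479001600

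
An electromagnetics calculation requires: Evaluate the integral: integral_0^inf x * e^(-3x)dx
This is a Gamma integral. Substitute u=3x (du=3 dx):
integral_0^inf x*e^(-3x) dx=(1/3^2) integral_0^inf u^1*e^(-u) du
=Gamma(2)/3^2=1!/3^2=1/9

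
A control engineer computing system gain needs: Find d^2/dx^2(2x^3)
Apply power rule 2 times:
d^1: 6x^2
d^2: 12x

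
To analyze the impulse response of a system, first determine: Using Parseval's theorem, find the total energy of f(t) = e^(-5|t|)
Parseval's theorem: E = integral |f(t)|^2 dt = (1/2pi) integral |F(omega)|^2 domega
E = integral_{-inf}^{inf} e^(-10|t|) dt = 2*integral_0^inf e^(-10t) dt = 2/(2*5) = 1/5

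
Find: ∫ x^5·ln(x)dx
By parts: u = ln(x), dv = x^5 dx
du = 1/x dx, v = x^6/6
= x^6·ln(x)/6 - ∫ x^5/6 dx
= x^6·ln(x)/6 - x^6/36 + C

Answer: x^6(ln(x)/6 - 1/36) + C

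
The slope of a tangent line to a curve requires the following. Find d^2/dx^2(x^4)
Apply power rule 2 times:
d^1: 4x^3
d^2: 12x^2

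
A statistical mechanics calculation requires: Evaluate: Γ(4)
Γ(n)=(n-1)! for positive integers
Γ(4)=3!=6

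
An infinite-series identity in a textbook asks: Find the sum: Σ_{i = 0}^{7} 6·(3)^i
Geometric series: S = a(1 - r^n)/(1 - r)
a = 6, r = 3, n = 8
S = 6(1 - 6561)/-2 = 19680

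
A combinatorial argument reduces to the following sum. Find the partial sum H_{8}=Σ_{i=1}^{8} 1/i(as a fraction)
H_8=1+1/2+1/3+...+1/8
=761/280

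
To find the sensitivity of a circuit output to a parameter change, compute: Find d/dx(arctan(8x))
d/dx[arctan(u)]=u'/(1 + u²), u=8x, u'=8

Answer: 8/(1 + 64x²)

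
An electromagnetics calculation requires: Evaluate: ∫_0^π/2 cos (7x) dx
Antiderivative: sin(7x)/7
Evaluate at bounds: [sin(7·π/2)/7] - [sin(7·0)/7]
=((-1) - (0))/7=-1/7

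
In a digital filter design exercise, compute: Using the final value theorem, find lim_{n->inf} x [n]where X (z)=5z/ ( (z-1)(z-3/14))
Final value theorem: lim x[n] = lim_{z->1} (z-1) * X(z)
(z-1) * X(z) = 5z/(z-3/14)
As z->1: 5/(1-3/14) = 5/(11/14) = 70/11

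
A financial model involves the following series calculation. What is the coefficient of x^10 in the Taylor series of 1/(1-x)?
1/(1-x) = Σ x^n for |x|<1
All coefficients are 1

Answer: 1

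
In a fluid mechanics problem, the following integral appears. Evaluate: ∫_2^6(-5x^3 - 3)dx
Step 1: Find antiderivative F(x) = (-5/4)x^4 - 3x
Step 2: F(6) - F(2) = -1638 - (-26) = -1612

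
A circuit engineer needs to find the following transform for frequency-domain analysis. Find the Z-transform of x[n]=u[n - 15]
Using the time-shift property: Z{u[n-15]}=z^(-15)*z/(z-1)
=z^(-14)/(z-1)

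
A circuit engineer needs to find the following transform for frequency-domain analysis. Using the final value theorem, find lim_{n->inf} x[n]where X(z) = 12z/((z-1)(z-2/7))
Final value theorem: lim x[n]=lim_{z->1} (z-1) * X(z)
(z-1) * X(z)=12z/(z-2/7)
As z->1: 12/(1 - 2/7)=12/(5/7)=84/5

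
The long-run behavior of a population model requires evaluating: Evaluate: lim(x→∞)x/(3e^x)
Apply L'Hôpital 1 times (∞/∞ each time):
Eventually get 1!/(3e^x) → 0

Answer: 0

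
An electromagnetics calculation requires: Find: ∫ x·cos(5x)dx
By parts: u=x, dv=cos(5x) dx
du=dx, v=sin(5x)/5
=x·sin(5x)/5+cos(5x)/5²+C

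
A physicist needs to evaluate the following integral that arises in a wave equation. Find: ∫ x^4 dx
Using power rule: ∫ x^4 dx = 1/5 x^5+C = (1/5)x^5+C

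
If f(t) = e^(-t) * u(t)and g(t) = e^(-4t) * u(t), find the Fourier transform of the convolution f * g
By the convolution theorem: F{f*g}=F(omega)*G(omega)
F(omega)=1/(1 + j*omega), G(omega)=1/(4 + j*omega)
F{f*g}=1/((1 + j*omega)(4 + j*omega))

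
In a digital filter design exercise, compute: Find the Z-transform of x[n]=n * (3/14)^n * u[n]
Using the property Z{n*a^n*u[n]} = az/(z-a)^2
With a = 3/14: X(z) = (3/14)z/(z - 3/14)^2, |z| > 3/14

Answer: (3/14)z/(z - 3/14)^2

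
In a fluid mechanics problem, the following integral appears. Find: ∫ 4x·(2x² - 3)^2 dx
Let u = 2x² - 3, du = 4x dx
∫ u^2 du = u^3/3+C

Answer: (2x² - 3)^3/3+C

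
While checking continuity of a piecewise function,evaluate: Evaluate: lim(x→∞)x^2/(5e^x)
Apply L'Hôpital 2 times (∞/∞ each time):
Eventually get 2!/(5e^x) → 0

Answer: 0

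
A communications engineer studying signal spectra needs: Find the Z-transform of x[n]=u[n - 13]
Using the time-shift property: Z{u[n-13]} = z^(-13) * z/(z-1)
= z^(-12)/(z-1)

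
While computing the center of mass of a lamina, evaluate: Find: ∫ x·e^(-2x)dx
Integration by parts: u = x, dv = e^(-2x) dx
du = dx, v = e^(-2x)/(-2)
= x·e^(-2x)/(-2) - ∫ e^(-2x)/(-2) dx
= x·e^(-2x)/(-2) - e^(-2x)/4 + C

Answer: e^(-2x)(x/(-2) - 1/4) + C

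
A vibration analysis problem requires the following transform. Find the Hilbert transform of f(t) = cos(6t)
The Hilbert transform shifts each frequency component by -pi/2.
H{cos(wt)} = sin(wt)
With w = 6: H{cos(6t)} = sin(6t)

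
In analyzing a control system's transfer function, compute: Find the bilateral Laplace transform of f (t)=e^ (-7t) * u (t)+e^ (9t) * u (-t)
For e^(-7t)*u(t): L=1/(s + 7), Re(s) > -7
For e^(9t)*u(-t): L=-1/(s-9), Re(s) < 9
Combined: F(s)=1/(s + 7) - 1/(s-9), -7 < Re(s) < 9

Answer: 1/(s + 7) - 1/(s-9), ROC: -7 < Re(s) < 9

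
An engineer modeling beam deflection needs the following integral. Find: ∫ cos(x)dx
Using standard integral: ∫ cos(x) dx = sin(x)+C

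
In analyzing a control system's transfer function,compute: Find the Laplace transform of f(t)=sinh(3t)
L{sinh(at)}=a/(s²-a²)
L{sinh(3t)}=3/(s²-9)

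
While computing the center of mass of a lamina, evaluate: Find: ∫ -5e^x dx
Since d/dx[e^x]=+ e^x, we get -5e^x + C

Answer: -5e^x + C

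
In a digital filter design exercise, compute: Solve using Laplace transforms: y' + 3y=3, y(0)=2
Take L of both sides: sY(s) - 2 + 3Y(s) = 3/s
Y(s)(s + 3) = 3/s + 2
Y(s) = 3/(s(s + 3)) + 2/(s + 3)
Partial fractions: 3/(s(s + 3)) = 1/s - 1/(s + 3)
So Y(s) = 1/s + 1/(s + 3)
Inverse transform (L^(-1){1/s} = 1, L^(-1){1/(s + 3)} = e^(-3t)):

Answer: y(t) = 1 + e^(-3t)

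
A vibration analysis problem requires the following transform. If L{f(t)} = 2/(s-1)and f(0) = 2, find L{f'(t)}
L{f'(t)} = s·F(s) - f(0) = 2s/(s-1) - 2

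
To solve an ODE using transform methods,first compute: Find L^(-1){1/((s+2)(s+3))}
Partial fractions: 1/((s + 2)(s + 3))=A/(s + 2) + B/(s + 3)
Cover-up: A=1/(s + 3)|_{s=-2}=1; B=1/(s + 2)|_{s=-3}=-1
L^(-1)=e^(-2t) - e^(-3t)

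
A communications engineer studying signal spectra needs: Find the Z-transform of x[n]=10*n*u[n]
Z{n*u[n]} = z/(z-1)^2
By linearity: Z{10*n*u[n]} = 10z/(z-1)^2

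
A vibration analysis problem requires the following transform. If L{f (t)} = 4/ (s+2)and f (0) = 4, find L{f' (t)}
L{f'(t)}=s·F(s) - f(0)=4s/(s+2)-4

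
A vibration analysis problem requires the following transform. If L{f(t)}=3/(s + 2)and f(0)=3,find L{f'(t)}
L{f'(t)} = s·F(s) - f(0) = 3s/(s + 2) - 3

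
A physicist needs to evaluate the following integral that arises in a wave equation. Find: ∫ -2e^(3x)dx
Since d/dx[e^(3x)]=3e^(3x), we get -2/3 e^(3x) + C

Answer: (-2/3)e^(3x) + C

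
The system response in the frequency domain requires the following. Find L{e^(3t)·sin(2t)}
First shifting: L{e^(at)f(t)} = F(s-a)
L{sin(2t)} = 2/(s²+4)
Shift: 2/((s-3)²+4)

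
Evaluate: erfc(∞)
erfc(x)=1 - erf(x); erfc(∞)=1 - erf(∞)=1 - 1=0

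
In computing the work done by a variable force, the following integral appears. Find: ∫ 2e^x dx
Since d/dx[e^x]=+e^x, we get 2e^x+C

Answer: 2e^x+C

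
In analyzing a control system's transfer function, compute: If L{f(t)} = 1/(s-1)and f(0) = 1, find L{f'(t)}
L{f'(t)} = s·F(s) - f(0) = s/(s-1)-1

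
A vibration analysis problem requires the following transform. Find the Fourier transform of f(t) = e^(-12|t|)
Using the standard pair: F{e^(-a|t|)}=2a/(a^2+omega^2)
With a=12: F(omega)=24/(144+omega^2)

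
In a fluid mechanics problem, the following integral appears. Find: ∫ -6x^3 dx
Using power rule: ∫ -6x^3 dx=-6/4 x^4 + C=(-3/2)x^4 + C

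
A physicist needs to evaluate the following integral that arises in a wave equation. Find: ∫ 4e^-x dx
Since d/dx[e^-x] = - e^-x, we get -4e^-x + C

Answer: -4e^-x + C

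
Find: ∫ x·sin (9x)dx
By parts: u = x, dv = sin(9x) dx
du = dx, v = -cos(9x)/9
= -x·cos(9x)/9+sin(9x)/9²+C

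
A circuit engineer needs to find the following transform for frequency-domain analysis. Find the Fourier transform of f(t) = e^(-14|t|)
Using the standard pair: F{e^(-a|t|)} = 2a/(a^2+omega^2)
With a = 14: F(omega) = 28/(196+omega^2)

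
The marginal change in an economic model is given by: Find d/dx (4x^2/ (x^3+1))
Quotient rule: (f/g)'=(f'g - fg')/g²
f=4x^2, f'=8x
g=x^3 + 1, g'=3x^2

Answer: (8x·(x^3 + 1) - 12x^4)/(x^3 + 1)²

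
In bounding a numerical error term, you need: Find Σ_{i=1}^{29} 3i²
=3·n(n+1)(2n+1)/6=3·29·30·59/6=25665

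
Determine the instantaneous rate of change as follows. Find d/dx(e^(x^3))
Chain rule: d/dx[e^u] = e^u · u' where u = x^3
u' = 3x^2

Answer: 3x^2·e^(x^3)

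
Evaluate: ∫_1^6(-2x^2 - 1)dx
Step 1: Find antiderivative F(x) = (-2/3)x^3 - x
Step 2: F(6) - F(1) = -150 - (-5/3) = -445/3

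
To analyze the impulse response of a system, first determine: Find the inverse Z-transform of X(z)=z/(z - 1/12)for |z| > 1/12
Standard pair: z/(z-a) <-> a^n*u[n] for causal signals
With a = 1/12: x[n] = (1/12)^n*u[n]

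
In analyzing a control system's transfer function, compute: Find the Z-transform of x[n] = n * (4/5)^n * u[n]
Using the property Z{n * a^n * u[n]} = az/(z-a)^2
With a = 4/5: X(z) = (4/5)z/(z - 4/5)^2, |z| > 4/5

Answer: (4/5)z/(z - 4/5)^2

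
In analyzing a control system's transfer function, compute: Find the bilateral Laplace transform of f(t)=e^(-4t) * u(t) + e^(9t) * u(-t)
For e^(-4t) * u(t): L = 1/(s+4), Re(s) > -4
For e^(9t) * u(-t): L = -1/(s-9), Re(s) < 9
Combined: F(s) = 1/(s+4)-1/(s-9), -4 < Re(s) < 9

Answer: 1/(s+4)-1/(s-9), ROC: -4 < Re(s) < 9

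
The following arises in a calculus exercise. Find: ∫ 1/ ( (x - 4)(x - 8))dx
Partial fractions: 1/((x-4)(x-8))=A/(x-4)+B/(x-8)
A=-1/4, B=1/4
∫ [-1/4· 1/(x-4)+1/4· 1/(x-8)] dx
=(1/4)[ln|x-8| - ln|x-4|]+C

Answer: (1/4)·ln|(x-8)/(x-4)|+C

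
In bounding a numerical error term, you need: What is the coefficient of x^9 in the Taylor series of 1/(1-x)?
1/(1-x) = Σ x^n for |x|<1
All coefficients are 1

Answer: 1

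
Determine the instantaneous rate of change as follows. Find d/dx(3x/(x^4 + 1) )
Quotient rule: (f/g)'=(f'g - fg')/g²
f=3x, f'=3
g=x^4+1, g'=4x^3

Answer: (3·(x^4+1)-12x^4)/(x^4+1)²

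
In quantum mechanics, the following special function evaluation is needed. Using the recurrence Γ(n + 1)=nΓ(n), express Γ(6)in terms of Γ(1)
Γ(6)=5Γ(5)=5·4Γ(4)=...=5!·Γ(1)=120·Γ(1)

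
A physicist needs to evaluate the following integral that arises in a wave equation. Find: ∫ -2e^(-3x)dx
Since d/dx[e^(-3x)]=-3e^(-3x), we get 2/3 e^(-3x)+C

Answer: (2/3)e^(-3x)+C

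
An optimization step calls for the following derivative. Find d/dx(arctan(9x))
d/dx[arctan(u)]=u'/(1 + u²), u=9x, u'=9

Answer: 9/(1 + 81x²)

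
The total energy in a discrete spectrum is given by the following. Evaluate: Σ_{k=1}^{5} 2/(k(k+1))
Partial fractions: 2/(k(k + 1)) = 2/k - 2/(k + 1)
Telescoping sum: 2(1 - 1/6) = 2·5/6

Answer: 5/3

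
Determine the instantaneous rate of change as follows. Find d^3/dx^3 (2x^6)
Apply power rule 3 times:
d^1: 12x^5
d^2: 60x^4
d^3: 240x^3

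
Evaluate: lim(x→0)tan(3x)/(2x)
tan(u) ≈ u for small u:
tan(3x)/(2x) ≈ 3x/(2x)=3/2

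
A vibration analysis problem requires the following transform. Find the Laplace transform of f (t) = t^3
L{t^n}=n!/s^(n+1)
L{t^3}=3!/s^4=6/s^4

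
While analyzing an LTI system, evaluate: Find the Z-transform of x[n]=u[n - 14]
Using the time-shift property: Z{u[n-14]} = z^(-14)*z/(z-1)
= z^(-13)/(z-1)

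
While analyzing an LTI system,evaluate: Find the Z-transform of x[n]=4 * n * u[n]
Z{n*u[n]} = z/(z-1)^2
By linearity: Z{4*n*u[n]} = 4z/(z-1)^2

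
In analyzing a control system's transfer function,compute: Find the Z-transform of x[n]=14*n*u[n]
Z{n * u[n]}=z/(z-1)^2
By linearity: Z{14 * n * u[n]}=14z/(z-1)^2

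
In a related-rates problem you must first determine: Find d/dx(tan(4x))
Chain rule: d/dx[tan(u)] = sec²(u)·u' where u = 4x
u' = 4

Answer: 4·sec²(4x)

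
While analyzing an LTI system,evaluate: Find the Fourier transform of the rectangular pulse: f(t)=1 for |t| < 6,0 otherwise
F(omega) = integral from -6 to 6 of e^(-j * omega * t) dt
= 2 * sin(6 * omega)/omega = 12 * sinc(6 * omega/pi)

Answer: 2 * sin(6 * omega)/omega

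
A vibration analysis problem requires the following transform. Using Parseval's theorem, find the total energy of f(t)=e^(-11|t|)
Parseval's theorem: E = integral |f(t)|^2 dt = (1/2pi) integral |F(omega)|^2 domega
E = integral_{-inf}^{inf} e^(-22|t|) dt = 2 * integral_0^inf e^(-22t) dt = 2/(2 * 11) = 1/11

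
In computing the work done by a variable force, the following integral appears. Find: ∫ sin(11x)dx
Using substitution u = 11x: ∫ sin(u) du/11 = -cos(u)/11+C

Answer: (-1/11)cos(11x)+C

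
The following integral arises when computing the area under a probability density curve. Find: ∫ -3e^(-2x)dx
Since d/dx[e^(-2x)] = -2e^(-2x), we get 3/2 e^(-2x)+C

Answer: (3/2)e^(-2x)+C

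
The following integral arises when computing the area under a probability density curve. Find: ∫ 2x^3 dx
Using power rule: ∫ 2x^3 dx = 2/4 x^4+C = (1/2)x^4+C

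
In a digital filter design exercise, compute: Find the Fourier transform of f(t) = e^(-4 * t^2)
The Fourier transform of a Gaussian e^(-a * t^2) is sqrt(pi/a) * e^(-omega^2/(4a)).
With a = 4: F(omega) = sqrt(pi)/2 * e^(-omega^2/16)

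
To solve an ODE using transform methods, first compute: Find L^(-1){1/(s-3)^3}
L^(-1){1/(s-a)^n} = t^(n-1)·e^(at)/(n-1)!
Here a = 3, n = 3: t^2·e^(3t)/2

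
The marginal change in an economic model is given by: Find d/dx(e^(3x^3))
Chain rule: d/dx[e^u]=e^u · u' where u=3x^3
u'=9x^2

Answer: 9x^2·e^(3x^3)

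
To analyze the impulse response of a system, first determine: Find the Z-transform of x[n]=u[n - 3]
Using the time-shift property: Z{u[n-3]} = z^(-3)*z/(z-1)
= z^(-2)/(z-1)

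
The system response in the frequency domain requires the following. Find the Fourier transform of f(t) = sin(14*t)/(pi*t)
sin(W * t)/(pi * t)=(W/pi) * sinc(W * t/pi) is the impulse response of the ideal low-pass filter with cutoff W (here W=14).
Its Fourier transform is a rectangular function:
F(omega)=1 for |omega| < 14, 0 otherwise

Answer: rect(omega/28) [i.e., 1 for |omega| < 14, 0 otherwise]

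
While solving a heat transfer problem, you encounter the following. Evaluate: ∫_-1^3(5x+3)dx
Step 1: Find antiderivative F(x) = (5/2)x^2 + 3x
Step 2: F(3) - F(-1) = 63/2 - (-1/2) = 32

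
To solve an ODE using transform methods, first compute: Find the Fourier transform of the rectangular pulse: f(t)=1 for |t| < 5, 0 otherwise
F(omega)=integral from -5 to 5 of e^(-j*omega*t) dt
=2*sin(5*omega)/omega=10*sinc(5*omega/pi)

Answer: 2*sin(5*omega)/omega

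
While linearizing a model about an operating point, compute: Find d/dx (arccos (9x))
d/dx[arccos(u)]=-u'/√(1-u²), u=9x, u'=9

Answer: -9/√(1-81x²)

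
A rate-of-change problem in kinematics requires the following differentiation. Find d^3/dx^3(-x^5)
Apply power rule 3 times:
d^1: -5x^4
d^2: -20x^3
d^3: -60x^2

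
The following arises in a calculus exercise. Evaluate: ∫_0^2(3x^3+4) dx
Step 1: Find antiderivative F(x) = (3/4)x^4+4x
Step 2: F(2) - F(0) = 20 - (0) = 20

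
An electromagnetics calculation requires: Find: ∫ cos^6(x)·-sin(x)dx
Let u = cos(x), du = -sin(x) dx
∫ u^6 du = u^7/7+C

Answer: cos^7(x)/7+C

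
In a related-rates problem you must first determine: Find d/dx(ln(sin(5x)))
Chain rule: d/dx[ln(u)] = u'/u where u = sin(5x)
u' = 5cos(5x)

Answer: (5cos(5x))/(sin(5x))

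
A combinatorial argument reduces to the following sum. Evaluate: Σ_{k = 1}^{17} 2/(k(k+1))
Partial fractions: 2/(k(k+1)) = 2/k - 2/(k+1)
Telescoping sum: 2(1-1/18) = 2·17/18

Answer: 17/9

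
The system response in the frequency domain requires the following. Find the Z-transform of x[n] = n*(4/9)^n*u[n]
Using the property Z{n * a^n * u[n]} = az/(z-a)^2
With a = 4/9: X(z) = (4/9)z/(z - 4/9)^2, |z| > 4/9

Answer: (4/9)z/(z - 4/9)^2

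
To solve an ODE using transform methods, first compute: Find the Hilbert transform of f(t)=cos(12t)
The Hilbert transform shifts each frequency component by -pi/2.
H{cos(wt)} = sin(wt)
With w = 12: H{cos(12t)} = sin(12t)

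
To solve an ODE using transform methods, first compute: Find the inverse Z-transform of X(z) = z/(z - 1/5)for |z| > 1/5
Standard pair: z/(z-a) <-> a^n * u[n] for causal signals
With a = 1/5: x[n] = (1/5)^n * u[n]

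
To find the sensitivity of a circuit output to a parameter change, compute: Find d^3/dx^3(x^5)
Apply power rule 3 times:
d^1: 5x^4
d^2: 20x^3
d^3: 60x^2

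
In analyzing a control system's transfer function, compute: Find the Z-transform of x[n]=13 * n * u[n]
Z{n*u[n]} = z/(z-1)^2
By linearity: Z{13*n*u[n]} = 13z/(z-1)^2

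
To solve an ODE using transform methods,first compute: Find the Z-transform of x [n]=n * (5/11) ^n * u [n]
Using the property Z{n * a^n * u[n]}=az/(z-a)^2
With a=5/11: X(z)=(5/11)z/(z - 5/11)^2, |z| > 5/11

Answer: (5/11)z/(z - 5/11)^2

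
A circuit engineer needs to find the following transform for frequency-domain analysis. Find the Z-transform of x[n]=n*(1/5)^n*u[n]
Using the property Z{n*a^n*u[n]} = az/(z-a)^2
With a = 1/5: X(z) = (1/5)z/(z - 1/5)^2, |z| > 1/5

Answer: (1/5)z/(z - 1/5)^2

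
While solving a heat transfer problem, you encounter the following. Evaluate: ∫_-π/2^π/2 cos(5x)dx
Antiderivative: sin(5x)/5
Evaluate at bounds: [sin(5·π/2)/5] - [sin(5·-π/2)/5]
= ((1) - (-1))/5 = 2/5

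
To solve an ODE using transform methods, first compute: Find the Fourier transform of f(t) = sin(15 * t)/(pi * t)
sin(W * t)/(pi * t)=(W/pi) * sinc(W * t/pi) is the impulse response of the ideal low-pass filter with cutoff W (here W=15).
Its Fourier transform is a rectangular function:
F(omega)=1 for |omega| < 15, 0 otherwise

Answer: rect(omega/30) [i.e., 1 for |omega| < 15, 0 otherwise]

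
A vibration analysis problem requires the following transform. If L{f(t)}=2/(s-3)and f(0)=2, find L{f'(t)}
L{f'(t)} = s·F(s) - f(0) = 2s/(s-3)-2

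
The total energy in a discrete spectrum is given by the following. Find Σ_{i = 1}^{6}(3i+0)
= 3·Σ i + 0·6 = 3·21 + 0 = 63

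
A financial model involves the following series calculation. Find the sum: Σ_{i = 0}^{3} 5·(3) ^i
Geometric series: S = a(1 - r^n)/(1 - r)
a = 5, r = 3, n = 4
S = 5(1 - 81)/-2 = 200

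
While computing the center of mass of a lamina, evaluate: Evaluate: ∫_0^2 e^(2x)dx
Antiderivative: (1/2)e^(2x)
Evaluate: (1/2)(e^4 - 1)

Answer: (e^4 - 1)/2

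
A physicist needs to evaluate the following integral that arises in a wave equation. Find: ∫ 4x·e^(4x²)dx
Let u=4x², du=8x dx
∫ (1/2)e^u du=e^u/2+C

Answer: e^(4x²)/2+C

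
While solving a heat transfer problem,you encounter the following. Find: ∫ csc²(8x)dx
Since d/dx[-cot(8x)]=8csc²(8x), integral=-cot(8x)/8 + C

Answer: (-1/8)cot(8x) + C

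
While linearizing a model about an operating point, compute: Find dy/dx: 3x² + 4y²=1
Differentiate: 6x + 8y·(dy/dx)=0
dy/dx=-6x/(8y)=-(3/4)·(x/y)

Answer: dy/dx=-(3/4)·(x/y)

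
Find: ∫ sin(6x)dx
Using substitution u = 6x: ∫ sin(u) du/6 = -cos(u)/6+C

Answer: (-1/6)cos(6x)+C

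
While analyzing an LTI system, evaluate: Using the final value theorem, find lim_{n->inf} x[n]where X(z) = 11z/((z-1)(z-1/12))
Final value theorem: lim x[n] = lim_{z->1} (z-1)*X(z)
(z-1)*X(z) = 11z/(z-1/12)
As z->1: 11/(1 - 1/12) = 11/(11/12) = 12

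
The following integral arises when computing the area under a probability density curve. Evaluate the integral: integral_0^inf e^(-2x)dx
integral_0^inf e^(-2x) dx=[-1/2 * e^(-2x)]_0^inf
=0 - (-1/2)=1/2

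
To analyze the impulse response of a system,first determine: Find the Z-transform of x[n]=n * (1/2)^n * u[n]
Using the property Z{n * a^n * u[n]} = az/(z-a)^2
With a = 1/2: X(z) = (1/2)z/(z - 1/2)^2, |z| > 1/2

Answer: (1/2)z/(z - 1/2)^2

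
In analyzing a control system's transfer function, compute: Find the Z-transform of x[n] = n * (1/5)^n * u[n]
Using the property Z{n*a^n*u[n]} = az/(z-a)^2
With a = 1/5: X(z) = (1/5)z/(z - 1/5)^2, |z| > 1/5

Answer: (1/5)z/(z - 1/5)^2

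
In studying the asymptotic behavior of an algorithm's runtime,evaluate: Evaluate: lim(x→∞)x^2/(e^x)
Apply L'Hôpital 2 times (∞/∞ each time):
Eventually get 2!/(e^x) → 0

Answer: 0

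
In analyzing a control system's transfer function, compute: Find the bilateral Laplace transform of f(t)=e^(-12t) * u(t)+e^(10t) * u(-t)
For e^(-12t) * u(t): L = 1/(s+12), Re(s) > -12
For e^(10t) * u(-t): L = -1/(s-10), Re(s) < 10
Combined: F(s) = 1/(s+12)-1/(s-10), -12 < Re(s) < 10

Answer: 1/(s+12)-1/(s-10), ROC: -12 < Re(s) < 10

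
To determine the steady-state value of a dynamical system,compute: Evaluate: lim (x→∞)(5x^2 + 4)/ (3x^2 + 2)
Divide numerator and denominator by x^2:
lim (5+4/x^2)/(3+2/x^2) = 5/3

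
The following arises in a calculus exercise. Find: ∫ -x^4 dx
Using power rule: ∫ -x^4 dx = -1/5 x^5+C = (-1/5)x^5+C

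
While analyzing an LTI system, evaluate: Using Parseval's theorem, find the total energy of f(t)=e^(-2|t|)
Parseval's theorem: E = integral |f(t)|^2 dt = (1/2pi) integral |F(omega)|^2 domega
E = integral_{-inf}^{inf} e^(-4|t|) dt = 2*integral_0^inf e^(-4t) dt = 2/(2*2) = 1/2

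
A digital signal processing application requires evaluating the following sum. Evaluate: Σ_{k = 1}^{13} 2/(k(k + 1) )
Partial fractions: 2/(k(k+1)) = 2/k - 2/(k+1)
Telescoping sum: 2(1-1/14) = 2·13/14

Answer: 13/7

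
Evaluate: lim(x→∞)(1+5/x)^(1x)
Rewrite as [(1+5/x)^x]^1.
lim(1+5/x)^x=e^5, so limit=(e^5)^1=e^5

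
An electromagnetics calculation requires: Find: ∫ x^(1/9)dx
Power rule: ∫ x^(1/9) dx=x^(10/9)/(10/9)+C

Answer: (9/10)·x^(10/9)+C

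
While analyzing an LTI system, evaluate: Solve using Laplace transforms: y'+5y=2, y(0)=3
Take L of both sides: sY(s)-3+5Y(s)=2/s
Y(s)(s+5)=2/s+3
Y(s)=2/(s(s+5))+3/(s+5)
Partial fractions: 2/(s(s+5))=(2/5)/s - (2/5)/(s+5)
So Y(s)=(2/5)/s+(13/5)/(s+5)
Inverse transform (L^(-1){1/s}=1, L^(-1){1/(s+5)}=e^(-5t)):

Answer: y(t)=2/5+(13/5)·e^(-5t)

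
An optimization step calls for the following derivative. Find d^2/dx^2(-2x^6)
Apply power rule 2 times:
d^1: -12x^5
d^2: -60x^4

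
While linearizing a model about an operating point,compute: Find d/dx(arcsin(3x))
d/dx[arcsin(u)] = u'/√(1-u²), u = 3x, u' = 3

Answer: 3/√(1-9x²)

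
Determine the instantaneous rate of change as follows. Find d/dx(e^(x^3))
Chain rule: d/dx[e^u]=e^u · u' where u=x^3
u'=3x^2

Answer: 3x^2·e^(x^3)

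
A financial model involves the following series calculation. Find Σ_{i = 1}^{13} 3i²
=3·n(n+1)(2n+1)/6=3·13·14·27/6=2457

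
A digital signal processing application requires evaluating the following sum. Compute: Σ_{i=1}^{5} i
Using formula: Σ i^1 = n(n + 1)/2 = 5·6/2 = 15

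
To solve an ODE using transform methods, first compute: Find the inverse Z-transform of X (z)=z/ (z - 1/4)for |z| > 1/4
Standard pair: z/(z-a) <-> a^n * u[n] for causal signals
With a=1/4: x[n]=(1/4)^n * u[n]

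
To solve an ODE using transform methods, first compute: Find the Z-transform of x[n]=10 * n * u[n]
Z{n*u[n]} = z/(z-1)^2
By linearity: Z{10*n*u[n]} = 10z/(z-1)^2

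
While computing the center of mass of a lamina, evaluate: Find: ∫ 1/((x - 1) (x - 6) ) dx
Partial fractions: 1/((x-1)(x-6)) = A/(x-1) + B/(x-6)
A = -1/5, B = 1/5
∫ [-1/5· 1/(x-1) + 1/5· 1/(x-6)] dx
= (1/5)[ln|x-6| - ln|x-1|] + C

Answer: (1/5)·ln|(x-6)/(x-1)| + C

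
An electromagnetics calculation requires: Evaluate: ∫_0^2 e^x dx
Antiderivative: e^x
Evaluate: (e^2 - 1)

Answer: e^2 - 1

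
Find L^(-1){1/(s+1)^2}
L^(-1){1/(s-a)^n}=t^(n-1)·e^(at)/(n-1)!
Here a=-1, n=2: t^1·e^(-t)/1

Answer: t·e^(-t)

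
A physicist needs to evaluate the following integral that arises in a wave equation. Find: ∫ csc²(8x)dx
Since d/dx[-cot(8x)] = 8csc²(8x), integral = -cot(8x)/8+C

Answer: (-1/8)cot(8x)+C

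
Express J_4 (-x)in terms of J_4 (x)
For integer n: J_n(-x) = (-1)^n J_n(x)
With n = 4: J_4(-x) = (-1)^4 J_4(x) = J_4(x)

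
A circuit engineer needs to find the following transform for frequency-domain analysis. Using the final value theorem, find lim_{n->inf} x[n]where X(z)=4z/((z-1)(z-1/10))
Final value theorem: lim x[n] = lim_{z->1} (z-1)*X(z)
(z-1)*X(z) = 4z/(z-1/10)
As z->1: 4/(1 - 1/10) = 4/(9/10) = 40/9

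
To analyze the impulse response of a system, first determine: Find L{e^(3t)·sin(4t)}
First shifting: L{e^(at)f(t)}=F(s-a)
L{sin(4t)}=4/(s² + 16)
Shift: 4/((s-3)² + 16)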